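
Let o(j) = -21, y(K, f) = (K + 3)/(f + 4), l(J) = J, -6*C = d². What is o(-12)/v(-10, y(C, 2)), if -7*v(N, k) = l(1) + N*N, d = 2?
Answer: 147/101 ≈ 1.4554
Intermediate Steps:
C = -⅔ (C = -⅙*2² = -⅙*4 = -⅔ ≈ -0.66667)
y(K, f) = (3 + K)/(4 + f)
v(N, k) = -⅐ - N²/7 (v(N, k) = -(1 + N*N)/7 = -(1 + N²)/7 = -⅐ - N²/7)
o(-12)/v(-10, y(C, 2)) = -21/(-⅐ - ⅐*(-10)²) = -21/(-⅐ - ⅐*100) = -21/(-⅐ - 100/7) = -21/(-101/7) = -21*(-7/101) = 147/101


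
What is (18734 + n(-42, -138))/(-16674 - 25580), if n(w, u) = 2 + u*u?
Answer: -18890/21127 ≈ -0.89412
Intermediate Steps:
n(w, u) = 2 + u²
(18734 + n(-42, -138))/(-16674 - 25580) = (18734 + (2 + (-138)²))/(-16674 - 25580) = (18734 + (2 + 19044))/(-42254) = (18734 + 19046)*(-1/42254) = 37780*(-1/42254) = -18890/21127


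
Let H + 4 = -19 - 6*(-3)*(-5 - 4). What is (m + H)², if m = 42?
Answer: 20449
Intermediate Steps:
H = -185 (H = -4 + (-19 - 6*(-3)*(-5 - 4)) = -4 + (-19 - (-18)*(-9)) = -4 + (-19 - 1*162) = -4 + (-19 - 162) = -4 - 181 = -185)
(m + H)² = (42 - 185)² = (-143)² = 20449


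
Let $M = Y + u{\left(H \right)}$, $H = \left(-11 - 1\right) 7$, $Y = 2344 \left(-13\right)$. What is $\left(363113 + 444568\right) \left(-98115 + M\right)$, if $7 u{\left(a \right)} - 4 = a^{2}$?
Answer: $-103042672767$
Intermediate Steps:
$Y = -30472$
$H = -84$ ($H = \left(-12\right) 7 = -84$)
$u{\left(a \right)} = \frac{4}{7} + \frac{a^{2}}{7}$
$M = - \frac{206244}{7}$ ($M = -30472 + \left(\frac{4}{7} + \frac{\left(-84\right)^{2}}{7}\right) = -30472 + \left(\frac{4}{7} + \frac{1}{7} \cdot 7056\right) = -30472 + \left(\frac{4}{7} + 1008\right) = -30472 + \frac{7060}{7} = - \frac{206244}{7} \approx -29463.0$)
$\left(363113 + 444568\right) \left(-98115 + M\right) = \left(363113 + 444568\right) \left(-98115 - \frac{206244}{7}\right) = 807681 \left(- \frac{893049}{7}\right) = -103042672767$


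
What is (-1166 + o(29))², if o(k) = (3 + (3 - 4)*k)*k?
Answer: 3686400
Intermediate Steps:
o(k) = k*(3 - k) (o(k) = (3 - k)*k = k*(3 - k))
(-1166 + o(29))² = (-1166 + 29*(3 - 1*29))² = (-1166 + 29*(3 - 29))² = (-1166 + 29*(-26))² = (-1166 - 754)² = (-1920)² = 3686400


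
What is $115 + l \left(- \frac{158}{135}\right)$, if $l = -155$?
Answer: $\frac{8003}{27} \approx 296.41$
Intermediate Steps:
$115 + l \left(- \frac{158}{135}\right) = 115 - 155 \left(- \frac{158}{135}\right) = 115 - 155 \left(\left(-158\right) \frac{1}{135}\right) = 115 - - \frac{4898}{27} = 115 + \frac{4898}{27} = \frac{8003}{27}$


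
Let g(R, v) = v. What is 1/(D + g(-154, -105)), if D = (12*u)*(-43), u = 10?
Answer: -1/5265 ≈ -0.00018993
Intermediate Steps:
D = -5160 (D = (12*10)*(-43) = 120*(-43) = -5160)
1/(D + g(-154, -105)) = 1/(-5160 - 105) = 1/(-5265) = -1/5265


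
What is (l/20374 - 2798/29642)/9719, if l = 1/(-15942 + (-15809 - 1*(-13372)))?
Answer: -523860805475/53938301804240054 ≈ -9.7122e-6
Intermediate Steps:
l = -1/18379 (l = 1/(-15942 + (-15809 + 13372)) = 1/(-15942 - 2437) = 1/(-18379) = -1/18379 ≈ -5.4410e-5)
(l/20374 - 2798/29642)/9719 = (-1/18379/20374 - 2798/29642)/9719 = (-1/18379*1/20374 - 2798*1/29642)*(1/9719) = (-1/374453746 - 1399/14821)*(1/9719) = -523860805475/5549778969466*1/9719 = -523860805475/53938301804240054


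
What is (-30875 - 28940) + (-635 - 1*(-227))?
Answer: -60223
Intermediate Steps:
(-30875 - 28940) + (-635 - 1*(-227)) = -59815 + (-635 + 227) = -59815 - 408 = -60223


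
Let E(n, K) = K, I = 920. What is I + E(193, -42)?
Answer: 878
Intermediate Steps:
I + E(193, -42) = 920 - 42 = 878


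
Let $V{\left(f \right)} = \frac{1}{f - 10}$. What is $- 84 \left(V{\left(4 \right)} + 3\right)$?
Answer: $-238$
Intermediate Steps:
$V{\left(f \right)} = \frac{1}{-10 + f}$
$- 84 \left(V{\left(4 \right)} + 3\right) = - 84 \left(\frac{1}{-10 + 4} + 3\right) = - 84 \left(\frac{1}{-6} + 3\right) = - 84 \left(- \frac{1}{6} + 3\right) = \left(-84\right) \frac{17}{6} = -238$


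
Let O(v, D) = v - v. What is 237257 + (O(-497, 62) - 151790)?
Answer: 85467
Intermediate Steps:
O(v, D) = 0
237257 + (O(-497, 62) - 151790) = 237257 + (0 - 151790) = 237257 - 151790 = 85467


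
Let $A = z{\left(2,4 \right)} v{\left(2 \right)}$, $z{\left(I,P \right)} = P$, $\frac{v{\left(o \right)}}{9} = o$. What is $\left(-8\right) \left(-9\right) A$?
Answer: $5184$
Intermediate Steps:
$v{\left(o \right)} = 9 o$
$A = 72$ ($A = 4 \cdot 9 \cdot 2 = 4 \cdot 18 = 72$)
$\left(-8\right) \left(-9\right) A = \left(-8\right) \left(-9\right) 72 = 72 \cdot 72 = 5184$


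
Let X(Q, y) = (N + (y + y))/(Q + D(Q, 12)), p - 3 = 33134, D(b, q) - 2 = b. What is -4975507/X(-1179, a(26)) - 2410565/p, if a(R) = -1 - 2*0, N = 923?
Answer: 388439452451039/30519177 ≈ 1.2728e+7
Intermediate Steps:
D(b, q) = 2 + b
a(R) = -1 (a(R) = -1 + 0 = -1)
p = 33137 (p = 3 + 33134 = 33137)
X(Q, y) = (923 + 2*y)/(2 + 2*Q) (X(Q, y) = (923 + (y + y))/(Q + (2 + Q)) = (923 + 2*y)/(2 + 2*Q))
-4975507/X(-1179, a(26)) - 2410565/p = -4975507*(1 - 1179)/(923/2 - 1) - 2410565/33137 = -4975507/((921/2)/(-1178)) - 2410565*1/33137 = -4975507/((-1/1178*921/2)) - 2410565/33137 = -4975507/(-921/2356) - 2410565/33137 = -4975507*(-2356/921) - 2410565/33137 = 11722294492/921 - 2410565/33137 = 388439452451039/30519177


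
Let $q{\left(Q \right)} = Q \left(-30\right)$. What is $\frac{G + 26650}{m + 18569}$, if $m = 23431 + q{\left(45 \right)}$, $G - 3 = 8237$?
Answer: $\frac{1163}{1355} \approx 0.8583$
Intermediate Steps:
$G = 8240$ ($G = 3 + 8237 = 8240$)
$q{\left(Q \right)} = - 30 Q$
$m = 22081$ ($m = 23431 - 1350 = 22081$)
$\frac{G + 26650}{m + 18569} = \frac{8240 + 26650}{22081 + 18569} = \frac{34890}{40650} = 34890 \cdot \frac{1}{40650} = \frac{1163}{1355}$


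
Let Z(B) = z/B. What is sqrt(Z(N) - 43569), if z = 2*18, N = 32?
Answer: 9*I*sqrt(8606)/4 ≈ 208.73*I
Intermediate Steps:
z = 36
Z(B) = 36/B
sqrt(Z(N) - 43569) = sqrt(36/32 - 43569) = sqrt(36*(1/32) - 43569) = sqrt(9/8 - 43569) = sqrt(-348543/8) = 9*I*sqrt(8606)/4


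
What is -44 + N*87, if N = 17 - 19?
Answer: -218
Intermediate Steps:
N = -2
-44 + N*87 = -44 - 2*87 = -44 - 174 = -218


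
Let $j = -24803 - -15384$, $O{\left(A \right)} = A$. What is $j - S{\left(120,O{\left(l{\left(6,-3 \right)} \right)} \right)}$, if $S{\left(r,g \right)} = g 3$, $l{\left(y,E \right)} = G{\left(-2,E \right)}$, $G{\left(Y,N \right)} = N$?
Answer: $-9410$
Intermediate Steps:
$l{\left(y,E \right)} = E$
$S{\left(r,g \right)} = 3 g$
$j = -9419$ ($j = -24803 + 15384 = -9419$)
$j - S{\left(120,O{\left(l{\left(6,-3 \right)} \right)} \right)} = -9419 - 3 \left(-3\right) = -9419 - -9 = -9419 + 9 = -9410$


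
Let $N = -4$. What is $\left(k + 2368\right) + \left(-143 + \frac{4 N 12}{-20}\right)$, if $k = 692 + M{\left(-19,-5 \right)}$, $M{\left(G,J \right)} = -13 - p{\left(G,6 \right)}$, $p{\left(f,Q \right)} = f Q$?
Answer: $\frac{15138}{5} \approx 3027.6$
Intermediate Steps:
$p{\left(f,Q \right)} = Q f$
$M{\left(G,J \right)} = -13 - 6 G$
$k = 793$ ($k = 692 - -101 = 692 + \left(-13 + 114\right) = 692 + 101 = 793$)
$\left(k + 2368\right) + \left(-143 + \frac{4 N 12}{-20}\right) = \left(793 + 2368\right) - \left(143 - \frac{4 \left(-4\right) 12}{-20}\right) = 3161 - \left(143 - \left(-16\right) 12 \left(- \frac{1}{20}\right)\right) = 3161 - \frac{667}{5} = \frac{15138}{5}$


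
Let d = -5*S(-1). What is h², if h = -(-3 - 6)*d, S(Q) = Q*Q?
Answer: 2025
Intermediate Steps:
S(Q) = Q²
d = -5 (d = -5*(-1)² = -5*1 = -5)
h = -45 (h = -(-3 - 6)*(-5) = -(-9)*(-5) = -1*45 = -45)
h² = (-45)² = 2025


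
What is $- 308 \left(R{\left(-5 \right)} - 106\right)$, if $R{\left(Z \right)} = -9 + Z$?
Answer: $36960$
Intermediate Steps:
$- 308 \left(R{\left(-5 \right)} - 106\right) = - 308 \left(\left(-9 - 5\right) - 106\right) = - 308 \left(-14 - 106\right) = \left(-308\right) \left(-120\right) = 36960$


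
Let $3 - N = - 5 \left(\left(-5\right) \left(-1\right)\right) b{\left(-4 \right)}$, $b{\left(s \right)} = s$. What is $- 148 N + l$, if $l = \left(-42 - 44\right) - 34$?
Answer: $14236$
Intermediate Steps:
$l = -120$ ($l = -86 - 34 = -120$)
$N = -97$ ($N = 3 - - 5 \left(\left(-5\right) \left(-1\right)\right) \left(-4\right) = 3 - \left(-5\right) 5 \left(-4\right) = 3 - \left(-25\right) \left(-4\right) = 3 - 100 = -97$)
$- 148 N + l = \left(-148\right) \left(-97\right) - 120 = 14356 - 120 = 14236$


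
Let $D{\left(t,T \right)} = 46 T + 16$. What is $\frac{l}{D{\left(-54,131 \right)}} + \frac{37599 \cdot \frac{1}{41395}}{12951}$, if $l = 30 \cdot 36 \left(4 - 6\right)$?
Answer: $- \frac{64320176669}{179953130505} \approx -0.35743$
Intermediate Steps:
$D{\left(t,T \right)} = 16 + 46 T$
$l = -2160$ ($l = 1080 \left(4 - 6\right) = 1080 \left(-2\right) = -2160$)
$\frac{l}{D{\left(-54,131 \right)}} + \frac{37599 \cdot \frac{1}{41395}}{12951} = - \frac{2160}{16 + 46 \cdot 131} + \frac{37599 \cdot \frac{1}{41395}}{12951} = - \frac{2160}{16 + 6026} + 37599 \cdot \frac{1}{41395} \cdot \frac{1}{12951} = - \frac{2160}{6042} + \frac{37599}{41395} \cdot \frac{1}{12951} = \left(-2160\right) \frac{1}{6042} + \frac{12533}{178702215} = - \frac{360}{1007} + \frac{12533}{178702215} = - \frac{64320176669}{179953130505}$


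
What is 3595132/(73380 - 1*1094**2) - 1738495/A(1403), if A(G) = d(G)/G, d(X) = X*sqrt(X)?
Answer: -898783/280864 - 1738495*sqrt(1403)/1403 ≈ -46417.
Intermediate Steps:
d(X) = X**(3/2)
A(G) = sqrt(G) (A(G) = G**(3/2)/G = sqrt(G))
3595132/(73380 - 1*1094**2) - 1738495/A(1403) = 3595132/(73380 - 1*1094**2) - 1738495*sqrt(1403)/1403 = 3595132/(73380 - 1*1196836) - 1738495*sqrt(1403)/1403 = 3595132/(73380 - 1196836) - 1738495*sqrt(1403)/1403 = 3595132/(-1123456) - 1738495*sqrt(1403)/1403 = 3595132*(-1/1123456) - 1738495*sqrt(1403)/1403 = -898783/280864 - 1738495*sqrt(1403)/1403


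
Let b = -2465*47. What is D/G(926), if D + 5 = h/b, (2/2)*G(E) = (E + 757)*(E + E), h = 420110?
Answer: -199877/72222060636 ≈ -2.7675e-6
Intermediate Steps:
b = -115855
G(E) = 2*E*(757 + E) (G(E) = (E + 757)*(E + E) = (757 + E)*(2*E) = 2*E*(757 + E))
D = -199877/23171 (D = -5 + 420110/(-115855) = -5 + 420110*(-1/115855) = -5 - 84022/23171 = -199877/23171 ≈ -8.6262)
D/G(926) = -199877*1/(1852*(757 + 926))/23171 = -199877/(23171*(2*926*1683)) = -199877/23171/3116916 = -199877/23171*1/3116916 = -199877/72222060636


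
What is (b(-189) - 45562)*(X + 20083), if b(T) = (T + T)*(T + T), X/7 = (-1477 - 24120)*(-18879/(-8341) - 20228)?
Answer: 2941866824653184988/8341 ≈ 3.5270e+14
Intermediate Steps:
X = 30228011364551/8341 (X = 7*((-1477 - 24120)*(-18879/(-8341) - 20228)) = 7*(-25597*(-18879*(-1/8341) - 20228)) = 7*(-25597*(18879/8341 - 20228)) = 7*(-25597*(-168702869/8341)) = 7*(4318287337793/8341) = 30228011364551/8341 ≈ 3.6240e+9)
b(T) = 4*T² (b(T) = (2*T)*(2*T) = 4*T²)
(b(-189) - 45562)*(X + 20083) = (4*(-189)² - 45562)*(30228011364551/8341 + 20083) = (4*35721 - 45562)*(30228178876854/8341) = (142884 - 45562)*(30228178876854/8341) = 97322*(30228178876854/8341) = 2941866824653184988/8341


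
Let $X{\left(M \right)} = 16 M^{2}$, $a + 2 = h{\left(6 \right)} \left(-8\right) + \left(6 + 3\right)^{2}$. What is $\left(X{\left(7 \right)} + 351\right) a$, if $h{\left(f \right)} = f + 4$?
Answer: $-1135$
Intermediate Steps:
$h{\left(f \right)} = 4 + f$
$a = -1$ ($a = -2 + \left(\left(4 + 6\right) \left(-8\right) + \left(6 + 3\right)^{2}\right) = -2 + \left(10 \left(-8\right) + 9^{2}\right) = -2 + \left(-80 + 81\right) = -2 + 1 = -1$)
$\left(X{\left(7 \right)} + 351\right) a = \left(16 \cdot 7^{2} + 351\right) \left(-1\right) = \left(16 \cdot 49 + 351\right) \left(-1\right) = \left(784 + 351\right) \left(-1\right) = 1135 \left(-1\right) = -1135$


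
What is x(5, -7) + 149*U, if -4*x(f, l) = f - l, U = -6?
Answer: -897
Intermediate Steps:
x(f, l) = -f/4 + l/4 (x(f, l) = -(f - l)/4 = -f/4 + l/4)
x(5, -7) + 149*U = (-¼*5 + (¼)*(-7)) + 149*(-6) = (-5/4 - 7/4) - 894 = -3 - 894 = -897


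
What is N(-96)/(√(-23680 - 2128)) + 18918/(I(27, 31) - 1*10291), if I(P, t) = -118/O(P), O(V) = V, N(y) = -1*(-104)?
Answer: -510786/277975 - 26*I*√1613/1613 ≈ -1.8375 - 0.64738*I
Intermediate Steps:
N(y) = 104
I(P, t) = -118/P
N(-96)/(√(-23680 - 2128)) + 18918/(I(27, 31) - 1*10291) = 104/(√(-23680 - 2128)) + 18918/(-118/27 - 1*10291) = 104/(√(-25808)) + 18918/(-118*1/27 - 10291) = 104/((4*I*√1613)) + 18918/(-118/27 - 10291) = 104*(-I*√1613/6452) + 18918/(-277975/27) = -26*I*√1613/1613 + 18918*(-27/277975) = -26*I*√1613/1613 - 510786/277975 = -510786/277975 - 26*I*√1613/1613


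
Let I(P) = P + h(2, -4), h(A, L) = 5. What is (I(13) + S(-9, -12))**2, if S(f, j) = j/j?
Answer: 361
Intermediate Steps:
S(f, j) = 1
I(P) = 5 + P (I(P) = P + 5 = 5 + P)
(I(13) + S(-9, -12))**2 = ((5 + 13) + 1)**2 = (18 + 1)**2 = 19**2 = 361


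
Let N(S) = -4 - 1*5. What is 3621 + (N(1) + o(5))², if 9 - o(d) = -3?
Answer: 3630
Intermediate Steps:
N(S) = -9 (N(S) = -4 - 5 = -9)
o(d) = 12 (o(d) = 9 - 1*(-3) = 9 + 3 = 12)
3621 + (N(1) + o(5))² = 3621 + (-9 + 12)² = 3621 + 3² = 3621 + 9 = 3630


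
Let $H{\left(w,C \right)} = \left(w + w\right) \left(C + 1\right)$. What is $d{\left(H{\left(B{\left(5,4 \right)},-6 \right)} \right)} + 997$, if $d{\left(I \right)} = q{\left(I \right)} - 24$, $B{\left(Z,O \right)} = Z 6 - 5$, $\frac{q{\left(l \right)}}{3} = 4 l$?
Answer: $-2027$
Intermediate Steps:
$q{\left(l \right)} = 12 l$ ($q{\left(l \right)} = 3 \cdot 4 l = 12 l$)
$B{\left(Z,O \right)} = -5 + 6 Z$ ($B{\left(Z,O \right)} = 6 Z - 5 = -5 + 6 Z$)
$H{\left(w,C \right)} = 2 w \left(1 + C\right)$
$d{\left(I \right)} = -24 + 12 I$ ($d{\left(I \right)} = 12 I - 24 = -24 + 12 I$)
$d{\left(H{\left(B{\left(5,4 \right)},-6 \right)} \right)} + 997 = \left(-24 + 12 \cdot 2 \left(-5 + 6 \cdot 5\right) \left(1 - 6\right)\right) + 997 = \left(-24 + 12 \cdot 2 \left(-5 + 30\right) \left(-5\right)\right) + 997 = \left(-24 + 12 \cdot 2 \cdot 25 \left(-5\right)\right) + 997 = \left(-24 + 12 \left(-250\right)\right) + 997 = \left(-24 - 3000\right) + 997 = -3024 + 997 = -2027$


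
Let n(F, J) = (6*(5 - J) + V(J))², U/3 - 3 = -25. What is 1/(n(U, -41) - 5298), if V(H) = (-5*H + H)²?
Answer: 1/738312286 ≈ 1.3544e-9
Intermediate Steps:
U = -66 (U = 9 + 3*(-25) = 9 - 75 = -66)
V(H) = 16*H² (V(H) = (-4*H)² = 16*H²)
n(F, J) = (30 - 6*J + 16*J²)² (n(F, J) = (6*(5 - J) + 16*J²)² = ((30 - 6*J) + 16*J²)² = (30 - 6*J + 16*J²)²)
1/(n(U, -41) - 5298) = 1/(4*(15 - 3*(-41) + 8*(-41)²)² - 5298) = 1/(4*(15 + 123 + 8*1681)² - 5298) = 1/(4*(15 + 123 + 13448)² - 5298) = 1/(4*13586² - 5298) = 1/(4*184579396 - 5298) = 1/(738317584 - 5298) = 1/738312286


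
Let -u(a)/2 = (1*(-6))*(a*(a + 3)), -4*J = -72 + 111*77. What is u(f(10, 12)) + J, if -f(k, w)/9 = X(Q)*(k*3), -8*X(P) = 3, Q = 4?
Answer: 124545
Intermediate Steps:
X(P) = -3/8 (X(P) = -1/8*3 = -3/8)
f(k, w) = 81*k/8 (f(k, w) = -(-27)*k*3/8 = -(-27)*3*k/8 = -(-81)*k/8 = 81*k/8)
J = -8475/4 (J = -(-72 + 111*77)/4 = -(-72 + 8547)/4 = -1/4*8475 = -8475/4 ≈ -2118.8)
u(a) = 12*a*(3 + a) (u(a) = -2*1*(-6)*a*(a + 3) = -(-12)*a*(3 + a) = 12*a*(3 + a))
u(f(10, 12)) + J = 12*((81/8)*10)*(3 + (81/8)*10) - 8475/4 = 12*(405/4)*(3 + 405/4) - 8475/4 = 12*(405/4)*(417/4) - 8475/4 = 506655/4 - 8475/4 = 124545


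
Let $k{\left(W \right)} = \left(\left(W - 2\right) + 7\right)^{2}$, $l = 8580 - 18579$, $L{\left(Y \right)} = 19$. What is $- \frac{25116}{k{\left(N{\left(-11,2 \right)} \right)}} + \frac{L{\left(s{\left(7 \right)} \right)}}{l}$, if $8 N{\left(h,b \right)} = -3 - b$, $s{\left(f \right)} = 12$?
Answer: $- \frac{2296093693}{1749825} \approx -1312.2$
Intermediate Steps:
$N{\left(h,b \right)} = - \frac{3}{8} - \frac{b}{8}$ ($N{\left(h,b \right)} = \frac{-3 - b}{8} = - \frac{3}{8} - \frac{b}{8}$)
$l = -9999$ ($l = 8580 - 18579 = -9999$)
$k{\left(W \right)} = \left(5 + W\right)^{2}$ ($k{\left(W \right)} = \left(\left(W - 2\right) + 7\right)^{2} = \left(\left(-2 + W\right) + 7\right)^{2} = \left(5 + W\right)^{2}$)
$- \frac{25116}{k{\left(N{\left(-11,2 \right)} \right)}} + \frac{L{\left(s{\left(7 \right)} \right)}}{l} = - \frac{25116}{\left(5 - \frac{5}{8}\right)^{2}} + \frac{19}{-9999} = - \frac{25116}{\left(5 - \frac{5}{8}\right)^{2}} + 19 \left(- \frac{1}{9999}\right) = - \frac{25116}{\left(5 - \frac{5}{8}\right)^{2}} - \frac{19}{9999} = - \frac{25116}{\left(\frac{35}{8}\right)^{2}} - \frac{19}{9999} = - \frac{25116}{\frac{1225}{64}} - \frac{19}{9999} = \left(-25116\right) \frac{64}{1225} - \frac{19}{9999} = - \frac{229632}{175} - \frac{19}{9999} = - \frac{2296093693}{1749825}$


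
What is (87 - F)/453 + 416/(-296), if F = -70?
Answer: -17747/16761 ≈ -1.0588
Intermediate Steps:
(87 - F)/453 + 416/(-296) = (87 - 1*(-70))/453 + 416/(-296) = (87 + 70)*(1/453) + 416*(-1/296) = 157*(1/453) - 52/37 = 157/453 - 52/37 = -17747/16761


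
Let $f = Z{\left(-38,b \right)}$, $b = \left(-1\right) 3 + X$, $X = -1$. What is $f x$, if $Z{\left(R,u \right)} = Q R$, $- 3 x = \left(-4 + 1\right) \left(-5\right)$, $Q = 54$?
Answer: $10260$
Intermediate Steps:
$b = -4$ ($b = \left(-1\right) 3 - 1 = -3 - 1 = -4$)
$x = -5$ ($x = - \frac{\left(-4 + 1\right) \left(-5\right)}{3} = - \frac{\left(-3\right) \left(-5\right)}{3} = \left(- \frac{1}{3}\right) 15 = -5$)
$Z{\left(R,u \right)} = 54 R$
$f = -2052$ ($f = 54 \left(-38\right) = -2052$)
$f x = \left(-2052\right) \left(-5\right) = 10260$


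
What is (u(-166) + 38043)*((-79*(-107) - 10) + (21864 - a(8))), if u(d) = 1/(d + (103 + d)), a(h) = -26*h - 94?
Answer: 266660894214/229 ≈ 1.1645e+9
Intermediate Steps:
a(h) = -94 - 26*h
u(d) = 1/(103 + 2*d)
(u(-166) + 38043)*((-79*(-107) - 10) + (21864 - a(8))) = (1/(103 + 2*(-166)) + 38043)*((-79*(-107) - 10) + (21864 - (-94 - 26*8))) = (1/(103 - 332) + 38043)*((8453 - 10) + (21864 - (-94 - 208))) = (1/(-229) + 38043)*(8443 + (21864 - 1*(-302))) = (-1/229 + 38043)*(8443 + (21864 + 302)) = 8711846*(8443 + 22166)/229 = (8711846/229)*30609 = 266660894214/229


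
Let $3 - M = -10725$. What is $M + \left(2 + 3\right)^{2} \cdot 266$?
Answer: $17378$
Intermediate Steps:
$M = 10728$ ($M = 3 - -10725 = 3 + 10725 = 10728$)
$M + \left(2 + 3\right)^{2} \cdot 266 = 10728 + \left(2 + 3\right)^{2} \cdot 266 = 10728 + 5^{2} \cdot 266 = 10728 + 25 \cdot 266 = 10728 + 6650 = 17378$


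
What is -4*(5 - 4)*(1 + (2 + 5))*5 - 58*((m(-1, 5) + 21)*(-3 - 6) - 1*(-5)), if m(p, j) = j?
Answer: 13122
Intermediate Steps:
-4*(5 - 4)*(1 + (2 + 5))*5 - 58*((m(-1, 5) + 21)*(-3 - 6) - 1*(-5)) = -4*(5 - 4)*(1 + (2 + 5))*5 - 58*((5 + 21)*(-3 - 6) - 1*(-5)) = -4*(1 + 7)*5 - 58*(26*(-9) + 5) = -4*8*5 - 58*(-234 + 5) = -4*8*5 - 58*(-229) = -32*5 + 13282 = -160 + 13282 = 13122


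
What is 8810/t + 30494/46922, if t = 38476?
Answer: 396667491/451342718 ≈ 0.87886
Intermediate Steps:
8810/t + 30494/46922 = 8810/38476 + 30494/46922 = 8810*(1/38476) + 30494*(1/46922) = 4405/19238 + 15247/23461 = 396667491/451342718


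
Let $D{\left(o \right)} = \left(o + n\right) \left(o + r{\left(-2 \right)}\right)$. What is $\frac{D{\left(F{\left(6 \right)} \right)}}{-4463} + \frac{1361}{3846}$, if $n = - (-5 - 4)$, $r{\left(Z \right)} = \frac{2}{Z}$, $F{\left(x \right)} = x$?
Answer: $\frac{5785693}{17164698} \approx 0.33707$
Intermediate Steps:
$n = 9$ ($n = \left(-1\right) \left(-9\right) = 9$)
$D{\left(o \right)} = \left(-1 + o\right) \left(9 + o\right)$ ($D{\left(o \right)} = \left(o + 9\right) \left(o + \frac{2}{-2}\right) = \left(9 + o\right) \left(o + 2 \left(- \frac{1}{2}\right)\right) = \left(9 + o\right) \left(o - 1\right) = \left(9 + o\right) \left(-1 + o\right) = \left(-1 + o\right) \left(9 + o\right)$)
$\frac{D{\left(F{\left(6 \right)} \right)}}{-4463} + \frac{1361}{3846} = \frac{-9 + 6^{2} + 8 \cdot 6}{-4463} + \frac{1361}{3846} = \left(-9 + 36 + 48\right) \left(- \frac{1}{4463}\right) + 1361 \cdot \frac{1}{3846} = 75 \left(- \frac{1}{4463}\right) + \frac{1361}{3846} = - \frac{75}{4463} + \frac{1361}{3846} = \frac{5785693}{17164698}$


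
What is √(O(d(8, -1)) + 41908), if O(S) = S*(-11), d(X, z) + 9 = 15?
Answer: √41842 ≈ 204.55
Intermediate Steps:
d(X, z) = 6 (d(X, z) = -9 + 15 = 6)
O(S) = -11*S
√(O(d(8, -1)) + 41908) = √(-11*6 + 41908) = √(-66 + 41908) = √41842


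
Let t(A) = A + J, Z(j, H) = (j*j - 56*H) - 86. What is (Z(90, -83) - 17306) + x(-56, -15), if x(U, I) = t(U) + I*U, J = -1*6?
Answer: -3866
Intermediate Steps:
J = -6
Z(j, H) = -86 + j² - 56*H (Z(j, H) = (j² - 56*H) - 86 = -86 + j² - 56*H)
t(A) = -6 + A (t(A) = A - 6 = -6 + A)
x(U, I) = -6 + U + I*U (x(U, I) = (-6 + U) + I*U = -6 + U + I*U)
(Z(90, -83) - 17306) + x(-56, -15) = ((-86 + 90² - 56*(-83)) - 17306) + (-6 - 56 - 15*(-56)) = ((-86 + 8100 + 4648) - 17306) + (-6 - 56 + 840) = (12662 - 17306) + 778 = -4644 + 778 = -3866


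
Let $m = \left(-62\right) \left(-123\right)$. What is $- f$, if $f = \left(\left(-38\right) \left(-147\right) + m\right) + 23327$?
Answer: $-36539$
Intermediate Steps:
$m = 7626$
$f = 36539$ ($f = \left(\left(-38\right) \left(-147\right) + 7626\right) + 23327 = \left(5586 + 7626\right) + 23327 = 13212 + 23327 = 36539$)
$- f = \left(-1\right) 36539 = -36539$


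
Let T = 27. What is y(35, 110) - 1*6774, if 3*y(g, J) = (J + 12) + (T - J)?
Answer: -6761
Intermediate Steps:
y(g, J) = 13 (y(g, J) = ((J + 12) + (27 - J))/3 = ((12 + J) + (27 - J))/3 = (⅓)*39 = 13)
y(35, 110) - 1*6774 = 13 - 1*6774 = 13 - 6774 = -6761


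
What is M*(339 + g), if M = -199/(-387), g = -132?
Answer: 4577/43 ≈ 106.44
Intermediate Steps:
M = 199/387 (M = -199*(-1/387) = 199/387 ≈ 0.51421)
M*(339 + g) = 199*(339 - 132)/387 = (199/387)*207 = 4577/43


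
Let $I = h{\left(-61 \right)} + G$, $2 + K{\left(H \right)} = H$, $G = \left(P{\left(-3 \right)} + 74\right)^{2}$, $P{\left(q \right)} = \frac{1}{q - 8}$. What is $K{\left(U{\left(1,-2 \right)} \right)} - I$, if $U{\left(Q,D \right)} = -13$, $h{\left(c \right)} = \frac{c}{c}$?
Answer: $- \frac{662905}{121} \approx -5478.6$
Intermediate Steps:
$P{\left(q \right)} = \frac{1}{-8 + q}$
$h{\left(c \right)} = 1$
$G = \frac{660969}{121}$ ($G = \left(\frac{1}{-8 - 3} + 74\right)^{2} = \left(\frac{1}{-11} + 74\right)^{2} = \left(- \frac{1}{11} + 74\right)^{2} = \left(\frac{813}{11}\right)^{2} = \frac{660969}{121} \approx 5462.6$)
$K{\left(H \right)} = -2 + H$
$I = \frac{661090}{121}$ ($I = 1 + \frac{660969}{121} = \frac{661090}{121} \approx 5463.6$)
$K{\left(U{\left(1,-2 \right)} \right)} - I = \left(-2 - 13\right) - \frac{661090}{121} = -15 - \frac{661090}{121} = - \frac{662905}{121}$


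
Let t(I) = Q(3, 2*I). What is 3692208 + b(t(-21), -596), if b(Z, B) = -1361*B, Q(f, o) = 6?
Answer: 4503364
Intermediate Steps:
t(I) = 6
3692208 + b(t(-21), -596) = 3692208 - 1361*(-596) = 3692208 + 811156 = 4503364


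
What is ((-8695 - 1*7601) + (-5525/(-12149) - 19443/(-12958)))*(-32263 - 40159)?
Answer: 92885501718833425/78713371 ≈ 1.1800e+9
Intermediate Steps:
((-8695 - 1*7601) + (-5525/(-12149) - 19443/(-12958)))*(-32263 - 40159) = ((-8695 - 7601) + (-5525*(-1/12149) - 19443*(-1/12958)))*(-72422) = (-16296 + (5525/12149 + 19443/12958))*(-72422) = (-16296 + 307805957/157426742)*(-72422) = -2565118381675/157426742*(-72422) = 92885501718833425/78713371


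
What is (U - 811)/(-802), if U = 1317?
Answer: -253/401 ≈ -0.63092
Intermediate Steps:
(U - 811)/(-802) = (1317 - 811)/(-802) = -1/802*506 = -253/401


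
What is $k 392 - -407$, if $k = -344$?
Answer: $-134441$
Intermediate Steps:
$k 392 - -407 = \left(-344\right) 392 - -407 = -134848 + 407 = -134441$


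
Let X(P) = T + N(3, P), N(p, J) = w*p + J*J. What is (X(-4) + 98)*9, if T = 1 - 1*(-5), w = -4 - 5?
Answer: 837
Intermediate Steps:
w = -9
N(p, J) = J² - 9*p (N(p, J) = -9*p + J*J = -9*p + J² = J² - 9*p)
T = 6 (T = 1 + 5 = 6)
X(P) = -21 + P² (X(P) = 6 + (P² - 9*3) = 6 + (P² - 27) = 6 + (-27 + P²) = -21 + P²)
(X(-4) + 98)*9 = ((-21 + (-4)²) + 98)*9 = ((-21 + 16) + 98)*9 = (-5 + 98)*9 = 93*9 = 837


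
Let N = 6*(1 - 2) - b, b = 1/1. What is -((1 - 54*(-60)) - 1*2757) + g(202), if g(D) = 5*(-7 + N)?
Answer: -554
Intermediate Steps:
b = 1
N = -7 (N = 6*(1 - 2) - 1*1 = 6*(-1) - 1 = -6 - 1 = -7)
g(D) = -70 (g(D) = 5*(-7 - 7) = 5*(-14) = -70)
-((1 - 54*(-60)) - 1*2757) + g(202) = -((1 - 54*(-60)) - 1*2757) - 70 = -((1 + 3240) - 2757) - 70 = -(3241 - 2757) - 70 = -1*484 - 70 = -484 - 70 = -554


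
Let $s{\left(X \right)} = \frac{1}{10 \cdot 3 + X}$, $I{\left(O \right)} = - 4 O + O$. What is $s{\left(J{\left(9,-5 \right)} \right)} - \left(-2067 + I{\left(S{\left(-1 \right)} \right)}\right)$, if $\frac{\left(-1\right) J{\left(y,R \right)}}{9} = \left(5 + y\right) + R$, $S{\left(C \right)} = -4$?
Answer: $\frac{104804}{51} \approx 2055.0$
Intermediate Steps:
$J{\left(y,R \right)} = -45 - 9 R - 9 y$ ($J{\left(y,R \right)} = - 9 \left(\left(5 + y\right) + R\right) = - 9 \left(5 + R + y\right) = -45 - 9 R - 9 y$)
$I{\left(O \right)} = - 3 O$
$s{\left(X \right)} = \frac{1}{30 + X}$
$s{\left(J{\left(9,-5 \right)} \right)} - \left(-2067 + I{\left(S{\left(-1 \right)} \right)}\right) = \frac{1}{30 - 81} - \left(-2067 - -12\right) = \frac{1}{30 - 81} - \left(-2067 + 12\right) = \frac{1}{30 - 81} - -2055 = \frac{1}{-51} + 2055 = - \frac{1}{51} + 2055 = \frac{104804}{51}$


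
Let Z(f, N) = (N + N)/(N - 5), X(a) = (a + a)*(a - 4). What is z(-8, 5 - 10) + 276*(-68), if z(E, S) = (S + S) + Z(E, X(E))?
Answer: -3511102/187 ≈ -18776.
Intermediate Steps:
X(a) = 2*a*(-4 + a) (X(a) = (2*a)*(-4 + a) = 2*a*(-4 + a))
Z(f, N) = 2*N/(-5 + N) (Z(f, N) = (2*N)/(-5 + N) = 2*N/(-5 + N))
z(E, S) = 2*S + 4*E*(-4 + E)/(-5 + 2*E*(-4 + E)) (z(E, S) = (S + S) + 2*(2*E*(-4 + E))/(-5 + 2*E*(-4 + E)) = 2*S + 4*E*(-4 + E)/(-5 + 2*E*(-4 + E)))
z(-8, 5 - 10) + 276*(-68) = 2*((5 - 10)*(-5 + 2*(-8)*(-4 - 8)) + 2*(-8)*(-4 - 8))/(-5 + 2*(-8)*(-4 - 8)) + 276*(-68) = 2*(-5*(-5 + 2*(-8)*(-12)) + 2*(-8)*(-12))/(-5 + 2*(-8)*(-12)) - 18768 = 2*(-5*(-5 + 192) + 192)/(-5 + 192) - 18768 = 2*(-5*187 + 192)/187 - 18768 = 2*(1/187)*(-935 + 192) - 18768 = 2*(1/187)*(-743) - 18768 = -1486/187 - 18768 = -3511102/187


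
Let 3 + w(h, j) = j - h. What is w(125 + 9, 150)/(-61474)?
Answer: -13/61474 ≈ -0.00021147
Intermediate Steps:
w(h, j) = -3 + j - h (w(h, j) = -3 + (j - h) = -3 + j - h)
w(125 + 9, 150)/(-61474) = (-3 + 150 - (125 + 9))/(-61474) = (-3 + 150 - 1*134)*(-1/61474) = (-3 + 150 - 134)*(-1/61474) = 13*(-1/61474) = -13/61474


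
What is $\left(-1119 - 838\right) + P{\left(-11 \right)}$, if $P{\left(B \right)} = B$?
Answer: $-1968$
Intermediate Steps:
$\left(-1119 - 838\right) + P{\left(-11 \right)} = \left(-1119 - 838\right) - 11 = -1957 - 11 = -1968$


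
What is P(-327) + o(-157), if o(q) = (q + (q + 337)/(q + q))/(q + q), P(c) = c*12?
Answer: -193420613/49298 ≈ -3923.5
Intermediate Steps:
P(c) = 12*c
o(q) = (q + (337 + q)/(2*q))/(2*q) (o(q) = (q + (337 + q)/((2*q)))/((2*q)) = (q + (337 + q)*(1/(2*q)))*(1/(2*q)) = (q + (337 + q)/(2*q))*(1/(2*q)) = (q + (337 + q)/(2*q))/(2*q))
P(-327) + o(-157) = 12*(-327) + (¼)*(337 - 157 + 2*(-157)²)/(-157)² = -3924 + (¼)*(1/24649)*(337 - 157 + 2*24649) = -3924 + (¼)*(1/24649)*(337 - 157 + 49298) = -3924 + (¼)*(1/24649)*49478 = -3924 + 24739/49298 = -193420613/49298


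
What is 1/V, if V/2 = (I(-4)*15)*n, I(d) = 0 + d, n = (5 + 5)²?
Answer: -1/12000 ≈ -8.3333e-5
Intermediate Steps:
n = 100 (n = 10² = 100)
I(d) = d
V = -12000 (V = 2*(-4*15*100) = 2*(-60*100) = 2*(-6000) = -12000)
1/V = 1/(-12000) = -1/12000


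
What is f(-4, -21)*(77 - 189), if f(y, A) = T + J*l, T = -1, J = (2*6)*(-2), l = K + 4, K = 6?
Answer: 26992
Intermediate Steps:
l = 10 (l = 6 + 4 = 10)
J = -24 (J = 12*(-2) = -24)
f(y, A) = -241 (f(y, A) = -1 - 24*10 = -1 - 240 = -241)
f(-4, -21)*(77 - 189) = -241*(77 - 189) = -241*(-112) = 26992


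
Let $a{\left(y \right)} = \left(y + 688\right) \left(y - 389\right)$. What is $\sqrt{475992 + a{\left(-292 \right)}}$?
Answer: $6 \sqrt{5731} \approx 454.22$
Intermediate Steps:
$a{\left(y \right)} = \left(-389 + y\right) \left(688 + y\right)$ ($a{\left(y \right)} = \left(688 + y\right) \left(-389 + y\right) = \left(-389 + y\right) \left(688 + y\right)$)
$\sqrt{475992 + a{\left(-292 \right)}} = \sqrt{475992 + \left(-267632 + \left(-292\right)^{2} + 299 \left(-292\right)\right)} = \sqrt{475992 - 269676} = \sqrt{206316} = 6 \sqrt{5731}$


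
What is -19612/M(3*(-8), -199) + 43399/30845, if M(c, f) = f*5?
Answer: 651371/30845 ≈ 21.118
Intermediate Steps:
M(c, f) = 5*f
-19612/M(3*(-8), -199) + 43399/30845 = -19612/(5*(-199)) + 43399/30845 = -19612/(-995) + 43399*(1/30845) = -19612*(-1/995) + 43399/30845 = 19612/995 + 43399/30845 = 651371/30845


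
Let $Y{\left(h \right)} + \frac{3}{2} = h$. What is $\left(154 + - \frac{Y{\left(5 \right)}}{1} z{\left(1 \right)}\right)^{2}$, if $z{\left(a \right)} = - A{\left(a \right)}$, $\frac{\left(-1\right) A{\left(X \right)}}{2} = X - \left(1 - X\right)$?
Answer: $21609$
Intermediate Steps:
$Y{\left(h \right)} = - \frac{3}{2} + h$
$A{\left(X \right)} = 2 - 4 X$ ($A{\left(X \right)} = - 2 \left(X - \left(1 - X\right)\right) = - 2 \left(X + \left(-1 + X\right)\right) = - 2 \left(-1 + 2 X\right) = 2 - 4 X$)
$z{\left(a \right)} = -2 + 4 a$ ($z{\left(a \right)} = - (2 - 4 a) = -2 + 4 a$)
$\left(154 + - \frac{Y{\left(5 \right)}}{1} z{\left(1 \right)}\right)^{2} = \left(154 + - \frac{- \frac{3}{2} + 5}{1} \left(-2 + 4 \cdot 1\right)\right)^{2} = \left(154 + - \frac{7 \cdot 1}{2} \left(-2 + 4\right)\right)^{2} = \left(154 + \left(-1\right) \frac{7}{2} \cdot 2\right)^{2} = \left(154 - 7\right)^{2} = 147^{2} = 21609$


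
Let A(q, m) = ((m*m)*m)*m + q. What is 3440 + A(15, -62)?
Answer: 14779791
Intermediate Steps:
A(q, m) = q + m⁴ (A(q, m) = (m²*m)*m + q = m³*m + q = m⁴ + q = q + m⁴)
3440 + A(15, -62) = 3440 + (15 + (-62)⁴) = 3440 + (15 + 14776336) = 3440 + 14776351 = 14779791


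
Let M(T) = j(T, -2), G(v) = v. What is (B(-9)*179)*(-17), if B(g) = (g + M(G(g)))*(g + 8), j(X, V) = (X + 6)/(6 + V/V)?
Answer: -200838/7 ≈ -28691.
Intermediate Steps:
j(X, V) = 6/7 + X/7 (j(X, V) = (6 + X)/(6 + 1) = (6 + X)/7 = (6 + X)*(1/7) = 6/7 + X/7)
M(T) = 6/7 + T/7
B(g) = (8 + g)*(6/7 + 8*g/7) (B(g) = (g + (6/7 + g/7))*(g + 8) = (6/7 + 8*g/7)*(8 + g) = (8 + g)*(6/7 + 8*g/7))
(B(-9)*179)*(-17) = ((48/7 + 10*(-9) + (8/7)*(-9)**2)*179)*(-17) = ((48/7 - 90 + (8/7)*81)*179)*(-17) = ((48/7 - 90 + 648/7)*179)*(-17) = ((66/7)*179)*(-17) = (11814/7)*(-17) = -200838/7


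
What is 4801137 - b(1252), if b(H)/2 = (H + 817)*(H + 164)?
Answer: -1058271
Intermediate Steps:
b(H) = 2*(164 + H)*(817 + H) (b(H) = 2*((H + 817)*(H + 164)) = 2*((817 + H)*(164 + H)) = 2*((164 + H)*(817 + H)) = 2*(164 + H)*(817 + H))
4801137 - b(1252) = 4801137 - (267976 + 2*1252² + 1962*1252) = 4801137 - (267976 + 2*1567504 + 2456424) = 4801137 - (267976 + 3135008 + 2456424) = 4801137 - 1*5859408 = 4801137 - 5859408 = -1058271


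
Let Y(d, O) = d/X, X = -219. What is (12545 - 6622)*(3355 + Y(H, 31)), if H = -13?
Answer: 4351971634/219 ≈ 1.9872e+7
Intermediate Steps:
Y(d, O) = -d/219 (Y(d, O) = d/(-219) = d*(-1/219) = -d/219)
(12545 - 6622)*(3355 + Y(H, 31)) = (12545 - 6622)*(3355 - 1/219*(-13)) = 5923*(3355 + 13/219) = 5923*(734758/219) = 4351971634/219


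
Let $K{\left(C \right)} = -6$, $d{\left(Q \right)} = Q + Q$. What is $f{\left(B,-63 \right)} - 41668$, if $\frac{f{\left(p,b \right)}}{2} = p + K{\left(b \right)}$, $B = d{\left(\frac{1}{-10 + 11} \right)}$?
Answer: $-41676$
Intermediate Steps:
$d{\left(Q \right)} = 2 Q$
$B = 2$ ($B = \frac{2}{-10 + 11} = \frac{2}{1} = 2 \cdot 1 = 2$)
$f{\left(p,b \right)} = -12 + 2 p$ ($f{\left(p,b \right)} = 2 \left(p - 6\right) = 2 \left(-6 + p\right) = -12 + 2 p$)
$f{\left(B,-63 \right)} - 41668 = \left(-12 + 2 \cdot 2\right) - 41668 = \left(-12 + 4\right) - 41668 = -8 - 41668 = -41676$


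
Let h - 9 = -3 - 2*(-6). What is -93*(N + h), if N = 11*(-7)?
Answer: 5487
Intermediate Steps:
N = -77
h = 18 (h = 9 + (-3 - 2*(-6)) = 9 + (-3 + 12) = 9 + 9 = 18)
-93*(N + h) = -93*(-77 + 18) = -93*(-59) = 5487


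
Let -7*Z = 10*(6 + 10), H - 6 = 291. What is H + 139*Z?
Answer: -20161/7 ≈ -2880.1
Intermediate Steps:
H = 297 (H = 6 + 291 = 297)
Z = -160/7 (Z = -10*(6 + 10)/7 = -10*16/7 = -⅐*160 = -160/7 ≈ -22.857)
H + 139*Z = 297 + 139*(-160/7) = 297 - 22240/7 = -20161/7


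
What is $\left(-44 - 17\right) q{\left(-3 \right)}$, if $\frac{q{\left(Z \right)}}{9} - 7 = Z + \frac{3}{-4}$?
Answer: $- \frac{7137}{4} \approx -1784.3$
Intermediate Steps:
$q{\left(Z \right)} = \frac{225}{4} + 9 Z$ ($q{\left(Z \right)} = 63 + 9 \left(Z + \frac{3}{-4}\right) = 63 + 9 \left(Z + 3 \left(- \frac{1}{4}\right)\right) = 63 + 9 \left(Z - \frac{3}{4}\right) = 63 + 9 \left(- \frac{3}{4} + Z\right) = 63 + \left(- \frac{27}{4} + 9 Z\right) = \frac{225}{4} + 9 Z$)
$\left(-44 - 17\right) q{\left(-3 \right)} = \left(-44 - 17\right) \left(\frac{225}{4} + 9 \left(-3\right)\right) = - 61 \left(\frac{225}{4} - 27\right) = \left(-61\right) \frac{117}{4} = - \frac{7137}{4}$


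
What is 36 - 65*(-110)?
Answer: 7186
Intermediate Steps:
36 - 65*(-110) = 36 + 7150 = 7186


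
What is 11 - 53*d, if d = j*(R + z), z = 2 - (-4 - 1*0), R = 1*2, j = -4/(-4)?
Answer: -413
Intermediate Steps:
j = 1 (j = -4*(-1/4) = 1)
R = 2
z = 6 (z = 2 - (-4 + 0) = 2 - 1*(-4) = 2 + 4 = 6)
d = 8 (d = 1*(2 + 6) = 1*8 = 8)
11 - 53*d = 11 - 53*8 = 11 - 424 = -413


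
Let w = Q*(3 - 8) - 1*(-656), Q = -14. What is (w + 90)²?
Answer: 665856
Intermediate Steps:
w = 726 (w = -14*(3 - 8) - 1*(-656) = -14*(-5) + 656 = 70 + 656 = 726)
(w + 90)² = (726 + 90)² = 816² = 665856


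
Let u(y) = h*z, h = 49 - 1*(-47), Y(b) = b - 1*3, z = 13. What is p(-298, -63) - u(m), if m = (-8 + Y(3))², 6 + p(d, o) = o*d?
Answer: 17520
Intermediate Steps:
p(d, o) = -6 + d*o (p(d, o) = -6 + o*d = -6 + d*o)
Y(b) = -3 + b (Y(b) = b - 3 = -3 + b)
h = 96 (h = 49 + 47 = 96)
m = 64 (m = (-8 + (-3 + 3))² = (-8 + 0)² = (-8)² = 64)
u(y) = 1248 (u(y) = 96*13 = 1248)
p(-298, -63) - u(m) = (-6 - 298*(-63)) - 1*1248 = (-6 + 18774) - 1248 = 18768 - 1248 = 17520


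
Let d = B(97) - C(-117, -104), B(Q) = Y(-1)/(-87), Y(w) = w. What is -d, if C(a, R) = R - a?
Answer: 1130/87 ≈ 12.989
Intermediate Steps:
B(Q) = 1/87 (B(Q) = -1/(-87) = -1*(-1/87) = 1/87)
d = -1130/87 (d = 1/87 - (-104 - 1*(-117)) = 1/87 - (-104 + 117) = 1/87 - 1*13 = 1/87 - 13 = -1130/87 ≈ -12.989)
-d = -1*(-1130/87) = 1130/87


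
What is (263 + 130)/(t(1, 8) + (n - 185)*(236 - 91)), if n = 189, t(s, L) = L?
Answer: 131/196 ≈ 0.66837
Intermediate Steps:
(263 + 130)/(t(1, 8) + (n - 185)*(236 - 91)) = (263 + 130)/(8 + (189 - 185)*(236 - 91)) = 393/(8 + 4*145) = 393/(8 + 580) = 393/588 = 393*(1/588) = 131/196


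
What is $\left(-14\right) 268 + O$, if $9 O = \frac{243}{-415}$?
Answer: $- \frac{1557107}{415} \approx -3752.1$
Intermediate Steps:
$O = - \frac{27}{415}$ ($O = \frac{243 \frac{1}{-415}}{9} = \frac{243 \left(- \frac{1}{415}\right)}{9} = \frac{1}{9} \left(- \frac{243}{415}\right) = - \frac{27}{415} \approx -0.06506$)
$\left(-14\right) 268 + O = \left(-14\right) 268 - \frac{27}{415} = -3752 - \frac{27}{415} = - \frac{1557107}{415}$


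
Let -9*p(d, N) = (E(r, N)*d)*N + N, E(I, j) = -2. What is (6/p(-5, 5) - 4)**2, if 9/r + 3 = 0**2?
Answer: 75076/3025 ≈ 24.819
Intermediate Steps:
r = -3 (r = 9/(-3 + 0**2) = 9/(-3 + 0) = 9/(-3) = 9*(-1/3) = -3)
p(d, N) = -N/9 + 2*N*d/9 (p(d, N) = -((-2*d)*N + N)/9 = -(-2*N*d + N)/9 = -(N - 2*N*d)/9 = -N/9 + 2*N*d/9)
(6/p(-5, 5) - 4)**2 = (6/(((1/9)*5*(-1 + 2*(-5)))) - 4)**2 = (6/(((1/9)*5*(-1 - 10))) - 4)**2 = (6/(((1/9)*5*(-11))) - 4)**2 = (6/(-55/9) - 4)**2 = (6*(-9/55) - 4)**2 = (-54/55 - 4)**2 = (-274/55)**2 = 75076/3025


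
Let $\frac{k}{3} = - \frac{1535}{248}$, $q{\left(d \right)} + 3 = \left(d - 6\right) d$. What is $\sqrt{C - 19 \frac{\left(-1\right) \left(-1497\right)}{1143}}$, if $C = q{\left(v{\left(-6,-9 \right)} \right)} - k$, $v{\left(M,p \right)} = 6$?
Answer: $\frac{i \sqrt{20793194634}}{47244} \approx 3.0522 i$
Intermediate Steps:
$q{\left(d \right)} = -3 + d \left(-6 + d\right)$ ($q{\left(d \right)} = -3 + \left(d - 6\right) d = -3 + \left(-6 + d\right) d = -3 + d \left(-6 + d\right)$)
$k = - \frac{4605}{248}$ ($k = 3 \left(- \frac{1535}{248}\right) = - \frac{4605}{248} \approx -18.569$)
$C = \frac{3861}{248}$ ($C = \left(-3 + 6^{2} - 36\right) - - \frac{4605}{248} = \left(-3 + 36 - 36\right) + \frac{4605}{248} = -3 + \frac{4605}{248} = \frac{3861}{248} \approx 15.569$)
$\sqrt{C - 19 \frac{\left(-1\right) \left(-1497\right)}{1143}} = \sqrt{\frac{3861}{248} - 19 \frac{\left(-1\right) \left(-1497\right)}{1143}} = \sqrt{\frac{3861}{248} - 19 \cdot 1497 \cdot \frac{1}{1143}} = \sqrt{\frac{3861}{248} - \frac{9481}{381}} = \sqrt{- \frac{880247}{94488}} = \frac{i \sqrt{20793194634}}{47244}$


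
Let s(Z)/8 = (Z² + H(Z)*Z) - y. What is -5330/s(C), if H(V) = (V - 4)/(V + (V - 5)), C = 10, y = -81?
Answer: -533/148 ≈ -3.6014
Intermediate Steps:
H(V) = (-4 + V)/(-5 + 2*V) (H(V) = (-4 + V)/(V + (-5 + V)) = (-4 + V)/(-5 + 2*V))
s(Z) = 648 + 8*Z² + 8*Z*(-4 + Z)/(-5 + 2*Z) (s(Z) = 8*((Z² + ((-4 + Z)/(-5 + 2*Z))*Z) - 1*(-81)) = 8*((Z² + Z*(-4 + Z)/(-5 + 2*Z)) + 81) = 8*(81 + Z² + Z*(-4 + Z)/(-5 + 2*Z)) = 648 + 8*Z² + 8*Z*(-4 + Z)/(-5 + 2*Z))
-5330/s(C) = -5330*(-5 + 2*10)/(8*(-405 - 4*10² + 2*10³ + 158*10)) = -5330*(-5 + 20)/(8*(-405 - 4*100 + 2*1000 + 1580)) = -5330*15/(8*(-405 - 400 + 2000 + 1580)) = -5330/(8*(1/15)*2775) = -5330/1480 = -5330*1/1480 = -533/148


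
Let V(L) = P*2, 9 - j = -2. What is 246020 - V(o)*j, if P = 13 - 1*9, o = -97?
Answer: 245932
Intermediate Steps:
j = 11 (j = 9 - 1*(-2) = 9 + 2 = 11)
P = 4 (P = 13 - 9 = 4)
V(L) = 8 (V(L) = 4*2 = 8)
246020 - V(o)*j = 246020 - 8*11 = 246020 - 1*88 = 246020 - 88 = 245932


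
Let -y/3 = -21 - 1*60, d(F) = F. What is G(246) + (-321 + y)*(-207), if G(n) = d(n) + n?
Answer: 16638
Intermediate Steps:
G(n) = 2*n (G(n) = n + n = 2*n)
y = 243 (y = -3*(-21 - 1*60) = -3*(-21 - 60) = -3*(-81) = 243)
G(246) + (-321 + y)*(-207) = 2*246 + (-321 + 243)*(-207) = 492 - 78*(-207) = 492 + 16146 = 16638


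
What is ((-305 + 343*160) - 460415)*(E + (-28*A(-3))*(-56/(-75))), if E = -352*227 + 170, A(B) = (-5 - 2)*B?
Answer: 162687132768/5 ≈ 3.2537e+10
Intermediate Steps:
A(B) = -7*B
E = -79734 (E = -79904 + 170 = -79734)
((-305 + 343*160) - 460415)*(E + (-28*A(-3))*(-56/(-75))) = ((-305 + 343*160) - 460415)*(-79734 + (-(-196)*(-3))*(-56/(-75))) = ((-305 + 54880) - 460415)*(-79734 + (-28*21)*(-56*(-1/75))) = (54575 - 460415)*(-79734 - 588*56/75) = -405840*(-79734 - 10976/25) = -405840*(-2004326/25) = 162687132768/5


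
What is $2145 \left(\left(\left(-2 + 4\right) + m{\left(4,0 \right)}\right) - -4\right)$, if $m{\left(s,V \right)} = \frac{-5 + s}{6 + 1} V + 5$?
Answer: $23595$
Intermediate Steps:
$m{\left(s,V \right)} = 5 + V \left(- \frac{5}{7} + \frac{s}{7}\right)$ ($m{\left(s,V \right)} = \frac{-5 + s}{7} V + 5 = \left(-5 + s\right) \frac{1}{7} V + 5 = \left(- \frac{5}{7} + \frac{s}{7}\right) V + 5 = V \left(- \frac{5}{7} + \frac{s}{7}\right) + 5 = 5 + V \left(- \frac{5}{7} + \frac{s}{7}\right)$)
$2145 \left(\left(\left(-2 + 4\right) + m{\left(4,0 \right)}\right) - -4\right) = 2145 \left(\left(\left(-2 + 4\right) + \left(5 - 0 + \frac{1}{7} \cdot 0 \cdot 4\right)\right) - -4\right) = 2145 \left(\left(2 + \left(5 + 0 + 0\right)\right) + 4\right) = 2145 \left(\left(2 + 5\right) + 4\right) = 2145 \left(7 + 4\right) = 2145 \cdot 11 = 23595$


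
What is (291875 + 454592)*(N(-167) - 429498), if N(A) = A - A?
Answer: -320606083566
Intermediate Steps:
N(A) = 0
(291875 + 454592)*(N(-167) - 429498) = (291875 + 454592)*(0 - 429498) = 746467*(-429498) = -320606083566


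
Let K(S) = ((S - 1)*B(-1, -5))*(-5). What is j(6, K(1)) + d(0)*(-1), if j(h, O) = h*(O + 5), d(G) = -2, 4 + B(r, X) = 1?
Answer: 32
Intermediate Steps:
B(r, X) = -3 (B(r, X) = -4 + 1 = -3)
K(S) = -15 + 15*S (K(S) = ((S - 1)*(-3))*(-5) = ((-1 + S)*(-3))*(-5) = (3 - 3*S)*(-5) = -15 + 15*S)
j(h, O) = h*(5 + O)
j(6, K(1)) + d(0)*(-1) = 6*(5 + (-15 + 15*1)) - 2*(-1) = 6*(5 + (-15 + 15)) + 2 = 6*(5 + 0) + 2 = 6*5 + 2 = 30 + 2 = 32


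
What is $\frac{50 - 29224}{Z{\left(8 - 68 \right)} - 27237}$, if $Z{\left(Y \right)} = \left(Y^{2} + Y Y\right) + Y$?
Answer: $\frac{1006}{693} \approx 1.4517$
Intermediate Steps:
$Z{\left(Y \right)} = Y + 2 Y^{2}$ ($Z{\left(Y \right)} = \left(Y^{2} + Y^{2}\right) + Y = 2 Y^{2} + Y = Y + 2 Y^{2}$)
$\frac{50 - 29224}{Z{\left(8 - 68 \right)} - 27237} = \frac{50 - 29224}{\left(8 - 68\right) \left(1 + 2 \left(8 - 68\right)\right) - 27237} = - \frac{29174}{\left(8 - 68\right) \left(1 + 2 \left(8 - 68\right)\right) - 27237} = - \frac{29174}{- 60 \left(1 + 2 \left(-60\right)\right) - 27237} = - \frac{29174}{- 60 \left(1 - 120\right) - 27237} = - \frac{29174}{\left(-60\right) \left(-119\right) - 27237} = - \frac{29174}{7140 - 27237} = - \frac{29174}{-20097} = \left(-29174\right) \left(- \frac{1}{20097}\right) = \frac{1006}{693}$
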